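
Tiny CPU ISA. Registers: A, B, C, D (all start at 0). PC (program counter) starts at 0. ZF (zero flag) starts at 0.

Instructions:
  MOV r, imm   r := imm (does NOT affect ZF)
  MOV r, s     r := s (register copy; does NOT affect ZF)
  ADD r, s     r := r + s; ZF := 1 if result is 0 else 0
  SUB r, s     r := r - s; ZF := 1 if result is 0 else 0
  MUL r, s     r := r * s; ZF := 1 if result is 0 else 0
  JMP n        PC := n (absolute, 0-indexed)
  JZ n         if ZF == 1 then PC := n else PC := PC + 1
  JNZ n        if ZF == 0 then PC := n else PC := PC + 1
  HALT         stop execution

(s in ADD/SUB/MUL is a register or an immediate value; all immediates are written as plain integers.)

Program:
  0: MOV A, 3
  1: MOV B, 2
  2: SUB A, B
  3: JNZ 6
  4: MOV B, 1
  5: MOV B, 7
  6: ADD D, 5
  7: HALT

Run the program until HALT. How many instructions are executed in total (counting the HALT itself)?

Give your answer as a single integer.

Step 1: PC=0 exec 'MOV A, 3'. After: A=3 B=0 C=0 D=0 ZF=0 PC=1
Step 2: PC=1 exec 'MOV B, 2'. After: A=3 B=2 C=0 D=0 ZF=0 PC=2
Step 3: PC=2 exec 'SUB A, B'. After: A=1 B=2 C=0 D=0 ZF=0 PC=3
Step 4: PC=3 exec 'JNZ 6'. After: A=1 B=2 C=0 D=0 ZF=0 PC=6
Step 5: PC=6 exec 'ADD D, 5'. After: A=1 B=2 C=0 D=5 ZF=0 PC=7
Step 6: PC=7 exec 'HALT'. After: A=1 B=2 C=0 D=5 ZF=0 PC=7 HALTED
Total instructions executed: 6

Answer: 6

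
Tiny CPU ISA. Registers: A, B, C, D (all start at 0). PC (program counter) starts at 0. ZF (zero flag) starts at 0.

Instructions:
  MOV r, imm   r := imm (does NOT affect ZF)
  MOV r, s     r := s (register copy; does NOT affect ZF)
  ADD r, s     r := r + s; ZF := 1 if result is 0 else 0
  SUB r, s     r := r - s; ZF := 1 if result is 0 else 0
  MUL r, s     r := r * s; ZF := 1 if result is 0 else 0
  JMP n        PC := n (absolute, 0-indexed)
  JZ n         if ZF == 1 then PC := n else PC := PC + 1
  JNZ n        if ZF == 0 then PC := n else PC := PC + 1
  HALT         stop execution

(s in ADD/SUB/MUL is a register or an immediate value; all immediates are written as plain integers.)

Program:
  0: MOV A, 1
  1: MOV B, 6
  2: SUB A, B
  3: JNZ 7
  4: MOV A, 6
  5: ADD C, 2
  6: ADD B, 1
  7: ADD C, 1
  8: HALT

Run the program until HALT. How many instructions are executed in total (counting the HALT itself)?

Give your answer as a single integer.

Answer: 6

Derivation:
Step 1: PC=0 exec 'MOV A, 1'. After: A=1 B=0 C=0 D=0 ZF=0 PC=1
Step 2: PC=1 exec 'MOV B, 6'. After: A=1 B=6 C=0 D=0 ZF=0 PC=2
Step 3: PC=2 exec 'SUB A, B'. After: A=-5 B=6 C=0 D=0 ZF=0 PC=3
Step 4: PC=3 exec 'JNZ 7'. After: A=-5 B=6 C=0 D=0 ZF=0 PC=7
Step 5: PC=7 exec 'ADD C, 1'. After: A=-5 B=6 C=1 D=0 ZF=0 PC=8
Step 6: PC=8 exec 'HALT'. After: A=-5 B=6 C=1 D=0 ZF=0 PC=8 HALTED
Total instructions executed: 6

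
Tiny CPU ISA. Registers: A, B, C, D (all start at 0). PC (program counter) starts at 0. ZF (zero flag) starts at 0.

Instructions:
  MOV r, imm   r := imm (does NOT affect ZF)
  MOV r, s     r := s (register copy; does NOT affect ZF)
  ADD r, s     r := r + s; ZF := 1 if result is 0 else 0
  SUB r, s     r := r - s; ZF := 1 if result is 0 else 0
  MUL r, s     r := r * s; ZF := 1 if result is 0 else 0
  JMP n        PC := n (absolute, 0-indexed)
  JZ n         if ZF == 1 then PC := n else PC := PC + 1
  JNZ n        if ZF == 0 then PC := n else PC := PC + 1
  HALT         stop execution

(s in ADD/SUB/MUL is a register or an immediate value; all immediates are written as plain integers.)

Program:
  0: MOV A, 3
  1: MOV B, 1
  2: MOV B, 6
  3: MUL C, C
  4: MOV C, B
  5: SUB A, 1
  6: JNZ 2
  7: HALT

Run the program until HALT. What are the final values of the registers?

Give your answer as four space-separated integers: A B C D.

Step 1: PC=0 exec 'MOV A, 3'. After: A=3 B=0 C=0 D=0 ZF=0 PC=1
Step 2: PC=1 exec 'MOV B, 1'. After: A=3 B=1 C=0 D=0 ZF=0 PC=2
Step 3: PC=2 exec 'MOV B, 6'. After: A=3 B=6 C=0 D=0 ZF=0 PC=3
Step 4: PC=3 exec 'MUL C, C'. After: A=3 B=6 C=0 D=0 ZF=1 PC=4
Step 5: PC=4 exec 'MOV C, B'. After: A=3 B=6 C=6 D=0 ZF=1 PC=5
Step 6: PC=5 exec 'SUB A, 1'. After: A=2 B=6 C=6 D=0 ZF=0 PC=6
Step 7: PC=6 exec 'JNZ 2'. After: A=2 B=6 C=6 D=0 ZF=0 PC=2
Step 8: PC=2 exec 'MOV B, 6'. After: A=2 B=6 C=6 D=0 ZF=0 PC=3
Step 9: PC=3 exec 'MUL C, C'. After: A=2 B=6 C=36 D=0 ZF=0 PC=4
Step 10: PC=4 exec 'MOV C, B'. After: A=2 B=6 C=6 D=0 ZF=0 PC=5
Step 11: PC=5 exec 'SUB A, 1'. After: A=1 B=6 C=6 D=0 ZF=0 PC=6
Step 12: PC=6 exec 'JNZ 2'. After: A=1 B=6 C=6 D=0 ZF=0 PC=2
Step 13: PC=2 exec 'MOV B, 6'. After: A=1 B=6 C=6 D=0 ZF=0 PC=3
Step 14: PC=3 exec 'MUL C, C'. After: A=1 B=6 C=36 D=0 ZF=0 PC=4
Step 15: PC=4 exec 'MOV C, B'. After: A=1 B=6 C=6 D=0 ZF=0 PC=5
Step 16: PC=5 exec 'SUB A, 1'. After: A=0 B=6 C=6 D=0 ZF=1 PC=6
Step 17: PC=6 exec 'JNZ 2'. After: A=0 B=6 C=6 D=0 ZF=1 PC=7
Step 18: PC=7 exec 'HALT'. After: A=0 B=6 C=6 D=0 ZF=1 PC=7 HALTED

Answer: 0 6 6 0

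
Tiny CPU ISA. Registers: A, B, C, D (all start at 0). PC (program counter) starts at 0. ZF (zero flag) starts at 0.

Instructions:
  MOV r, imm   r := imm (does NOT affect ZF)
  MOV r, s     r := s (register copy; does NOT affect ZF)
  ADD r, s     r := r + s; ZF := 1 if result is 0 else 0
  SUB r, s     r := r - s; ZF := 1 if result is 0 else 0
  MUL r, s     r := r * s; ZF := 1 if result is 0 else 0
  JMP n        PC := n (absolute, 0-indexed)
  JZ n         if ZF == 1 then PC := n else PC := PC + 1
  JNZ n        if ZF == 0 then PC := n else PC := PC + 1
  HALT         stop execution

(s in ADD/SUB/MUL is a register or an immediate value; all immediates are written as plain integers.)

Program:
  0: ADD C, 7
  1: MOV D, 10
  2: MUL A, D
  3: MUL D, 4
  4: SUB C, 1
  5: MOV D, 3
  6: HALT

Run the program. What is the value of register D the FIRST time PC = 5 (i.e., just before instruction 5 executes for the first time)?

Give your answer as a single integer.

Step 1: PC=0 exec 'ADD C, 7'. After: A=0 B=0 C=7 D=0 ZF=0 PC=1
Step 2: PC=1 exec 'MOV D, 10'. After: A=0 B=0 C=7 D=10 ZF=0 PC=2
Step 3: PC=2 exec 'MUL A, D'. After: A=0 B=0 C=7 D=10 ZF=1 PC=3
Step 4: PC=3 exec 'MUL D, 4'. After: A=0 B=0 C=7 D=40 ZF=0 PC=4
Step 5: PC=4 exec 'SUB C, 1'. After: A=0 B=0 C=6 D=40 ZF=0 PC=5
First time PC=5: D=40

40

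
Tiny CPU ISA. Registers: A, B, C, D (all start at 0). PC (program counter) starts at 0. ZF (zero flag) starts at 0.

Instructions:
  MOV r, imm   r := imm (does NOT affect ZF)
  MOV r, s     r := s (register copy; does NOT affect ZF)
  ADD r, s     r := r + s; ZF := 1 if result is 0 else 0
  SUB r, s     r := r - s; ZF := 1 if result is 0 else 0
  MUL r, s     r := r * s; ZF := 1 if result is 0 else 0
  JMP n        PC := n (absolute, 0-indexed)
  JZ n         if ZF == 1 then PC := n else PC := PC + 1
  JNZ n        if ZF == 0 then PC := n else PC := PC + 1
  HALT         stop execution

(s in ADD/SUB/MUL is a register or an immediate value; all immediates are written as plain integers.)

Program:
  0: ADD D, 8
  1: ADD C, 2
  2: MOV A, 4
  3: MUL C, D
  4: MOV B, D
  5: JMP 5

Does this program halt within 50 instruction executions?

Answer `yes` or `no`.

Answer: no

Derivation:
Step 1: PC=0 exec 'ADD D, 8'. After: A=0 B=0 C=0 D=8 ZF=0 PC=1
Step 2: PC=1 exec 'ADD C, 2'. After: A=0 B=0 C=2 D=8 ZF=0 PC=2
Step 3: PC=2 exec 'MOV A, 4'. After: A=4 B=0 C=2 D=8 ZF=0 PC=3
Step 4: PC=3 exec 'MUL C, D'. After: A=4 B=0 C=16 D=8 ZF=0 PC=4
Step 5: PC=4 exec 'MOV B, D'. After: A=4 B=8 C=16 D=8 ZF=0 PC=5
Step 6: PC=5 exec 'JMP 5'. After: A=4 B=8 C=16 D=8 ZF=0 PC=5
State after step 6 equals state after step 5: the program is in a cycle of length 1 and will never halt.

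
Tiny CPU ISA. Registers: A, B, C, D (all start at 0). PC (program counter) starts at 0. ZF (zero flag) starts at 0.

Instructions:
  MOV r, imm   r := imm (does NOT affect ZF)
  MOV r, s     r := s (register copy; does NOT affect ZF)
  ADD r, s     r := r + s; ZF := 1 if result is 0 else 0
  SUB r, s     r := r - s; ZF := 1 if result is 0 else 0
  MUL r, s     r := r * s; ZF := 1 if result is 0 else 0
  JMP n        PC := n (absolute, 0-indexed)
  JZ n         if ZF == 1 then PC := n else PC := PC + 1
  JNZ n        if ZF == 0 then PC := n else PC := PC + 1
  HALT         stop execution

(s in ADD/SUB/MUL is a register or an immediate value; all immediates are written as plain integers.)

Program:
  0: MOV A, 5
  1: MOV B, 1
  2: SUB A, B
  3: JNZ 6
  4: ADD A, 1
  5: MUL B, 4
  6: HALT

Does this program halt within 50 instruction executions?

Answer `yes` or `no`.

Answer: yes

Derivation:
Step 1: PC=0 exec 'MOV A, 5'. After: A=5 B=0 C=0 D=0 ZF=0 PC=1
Step 2: PC=1 exec 'MOV B, 1'. After: A=5 B=1 C=0 D=0 ZF=0 PC=2
Step 3: PC=2 exec 'SUB A, B'. After: A=4 B=1 C=0 D=0 ZF=0 PC=3
Step 4: PC=3 exec 'JNZ 6'. After: A=4 B=1 C=0 D=0 ZF=0 PC=6
Step 5: PC=6 exec 'HALT'. After: A=4 B=1 C=0 D=0 ZF=0 PC=6 HALTED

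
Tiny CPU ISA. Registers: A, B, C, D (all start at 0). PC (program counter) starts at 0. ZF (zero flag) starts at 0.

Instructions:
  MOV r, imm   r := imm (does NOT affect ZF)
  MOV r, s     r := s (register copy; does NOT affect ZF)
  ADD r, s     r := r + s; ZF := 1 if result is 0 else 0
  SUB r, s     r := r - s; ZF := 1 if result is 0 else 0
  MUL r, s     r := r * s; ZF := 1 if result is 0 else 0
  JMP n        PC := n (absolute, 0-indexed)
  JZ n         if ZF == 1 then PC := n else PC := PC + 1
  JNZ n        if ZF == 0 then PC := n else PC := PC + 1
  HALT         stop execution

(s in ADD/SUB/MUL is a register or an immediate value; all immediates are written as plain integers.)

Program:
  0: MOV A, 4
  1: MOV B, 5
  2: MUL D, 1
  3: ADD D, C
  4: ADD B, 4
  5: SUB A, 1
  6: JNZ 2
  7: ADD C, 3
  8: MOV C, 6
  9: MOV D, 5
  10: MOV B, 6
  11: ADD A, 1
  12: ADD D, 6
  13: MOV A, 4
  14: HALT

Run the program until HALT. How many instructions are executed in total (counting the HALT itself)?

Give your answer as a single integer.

Answer: 30

Derivation:
Step 1: PC=0 exec 'MOV A, 4'. After: A=4 B=0 C=0 D=0 ZF=0 PC=1
Step 2: PC=1 exec 'MOV B, 5'. After: A=4 B=5 C=0 D=0 ZF=0 PC=2
Step 3: PC=2 exec 'MUL D, 1'. After: A=4 B=5 C=0 D=0 ZF=1 PC=3
Step 4: PC=3 exec 'ADD D, C'. After: A=4 B=5 C=0 D=0 ZF=1 PC=4
Step 5: PC=4 exec 'ADD B, 4'. After: A=4 B=9 C=0 D=0 ZF=0 PC=5
Step 6: PC=5 exec 'SUB A, 1'. After: A=3 B=9 C=0 D=0 ZF=0 PC=6
Step 7: PC=6 exec 'JNZ 2'. After: A=3 B=9 C=0 D=0 ZF=0 PC=2
Step 8: PC=2 exec 'MUL D, 1'. After: A=3 B=9 C=0 D=0 ZF=1 PC=3
Step 9: PC=3 exec 'ADD D, C'. After: A=3 B=9 C=0 D=0 ZF=1 PC=4
Step 10: PC=4 exec 'ADD B, 4'. After: A=3 B=13 C=0 D=0 ZF=0 PC=5
Step 11: PC=5 exec 'SUB A, 1'. After: A=2 B=13 C=0 D=0 ZF=0 PC=6
Step 12: PC=6 exec 'JNZ 2'. After: A=2 B=13 C=0 D=0 ZF=0 PC=2
Step 13: PC=2 exec 'MUL D, 1'. After: A=2 B=13 C=0 D=0 ZF=1 PC=3
Step 14: PC=3 exec 'ADD D, C'. After: A=2 B=13 C=0 D=0 ZF=1 PC=4
Step 15: PC=4 exec 'ADD B, 4'. After: A=2 B=17 C=0 D=0 ZF=0 PC=5
Step 16: PC=5 exec 'SUB A, 1'. After: A=1 B=17 C=0 D=0 ZF=0 PC=6
Step 17: PC=6 exec 'JNZ 2'. After: A=1 B=17 C=0 D=0 ZF=0 PC=2
Step 18: PC=2 exec 'MUL D, 1'. After: A=1 B=17 C=0 D=0 ZF=1 PC=3
Step 19: PC=3 exec 'ADD D, C'. After: A=1 B=17 C=0 D=0 ZF=1 PC=4
Step 20: PC=4 exec 'ADD B, 4'. After: A=1 B=21 C=0 D=0 ZF=0 PC=5
Step 21: PC=5 exec 'SUB A, 1'. After: A=0 B=21 C=0 D=0 ZF=1 PC=6
Step 22: PC=6 exec 'JNZ 2'. After: A=0 B=21 C=0 D=0 ZF=1 PC=7
Step 23: PC=7 exec 'ADD C, 3'. After: A=0 B=21 C=3 D=0 ZF=0 PC=8
Step 24: PC=8 exec 'MOV C, 6'. After: A=0 B=21 C=6 D=0 ZF=0 PC=9
Step 25: PC=9 exec 'MOV D, 5'. After: A=0 B=21 C=6 D=5 ZF=0 PC=10
Step 26: PC=10 exec 'MOV B, 6'. After: A=0 B=6 C=6 D=5 ZF=0 PC=11
Step 27: PC=11 exec 'ADD A, 1'. After: A=1 B=6 C=6 D=5 ZF=0 PC=12
Step 28: PC=12 exec 'ADD D, 6'. After: A=1 B=6 C=6 D=11 ZF=0 PC=13
Step 29: PC=13 exec 'MOV A, 4'. After: A=4 B=6 C=6 D=11 ZF=0 PC=14
Step 30: PC=14 exec 'HALT'. After: A=4 B=6 C=6 D=11 ZF=0 PC=14 HALTED
Total instructions executed: 30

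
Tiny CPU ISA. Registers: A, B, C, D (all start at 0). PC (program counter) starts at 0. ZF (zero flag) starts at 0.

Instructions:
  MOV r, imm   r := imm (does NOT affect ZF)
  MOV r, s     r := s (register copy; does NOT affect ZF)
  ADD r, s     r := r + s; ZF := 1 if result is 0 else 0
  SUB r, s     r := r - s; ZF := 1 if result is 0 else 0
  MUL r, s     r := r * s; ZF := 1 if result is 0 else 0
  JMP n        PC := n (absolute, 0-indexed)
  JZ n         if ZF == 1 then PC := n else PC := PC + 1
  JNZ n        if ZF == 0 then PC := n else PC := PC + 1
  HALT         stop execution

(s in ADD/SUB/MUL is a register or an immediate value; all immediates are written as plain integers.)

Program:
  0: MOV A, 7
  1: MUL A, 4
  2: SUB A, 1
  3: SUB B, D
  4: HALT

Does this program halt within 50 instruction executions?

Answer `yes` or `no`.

Answer: yes

Derivation:
Step 1: PC=0 exec 'MOV A, 7'. After: A=7 B=0 C=0 D=0 ZF=0 PC=1
Step 2: PC=1 exec 'MUL A, 4'. After: A=28 B=0 C=0 D=0 ZF=0 PC=2
Step 3: PC=2 exec 'SUB A, 1'. After: A=27 B=0 C=0 D=0 ZF=0 PC=3
Step 4: PC=3 exec 'SUB B, D'. After: A=27 B=0 C=0 D=0 ZF=1 PC=4
Step 5: PC=4 exec 'HALT'. After: A=27 B=0 C=0 D=0 ZF=1 PC=4 HALTED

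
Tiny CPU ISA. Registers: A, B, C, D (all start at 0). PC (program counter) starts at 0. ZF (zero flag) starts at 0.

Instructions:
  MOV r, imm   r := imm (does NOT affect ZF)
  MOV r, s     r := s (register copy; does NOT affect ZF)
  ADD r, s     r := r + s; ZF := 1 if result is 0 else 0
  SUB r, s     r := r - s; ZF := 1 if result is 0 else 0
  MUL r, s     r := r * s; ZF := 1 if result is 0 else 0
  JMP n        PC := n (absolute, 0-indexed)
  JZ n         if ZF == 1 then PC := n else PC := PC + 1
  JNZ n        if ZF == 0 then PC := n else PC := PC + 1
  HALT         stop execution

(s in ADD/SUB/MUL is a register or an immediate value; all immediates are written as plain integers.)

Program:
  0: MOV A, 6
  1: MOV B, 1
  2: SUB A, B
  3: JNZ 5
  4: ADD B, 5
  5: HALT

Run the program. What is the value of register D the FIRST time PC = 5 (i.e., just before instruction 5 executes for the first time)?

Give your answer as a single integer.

Step 1: PC=0 exec 'MOV A, 6'. After: A=6 B=0 C=0 D=0 ZF=0 PC=1
Step 2: PC=1 exec 'MOV B, 1'. After: A=6 B=1 C=0 D=0 ZF=0 PC=2
Step 3: PC=2 exec 'SUB A, B'. After: A=5 B=1 C=0 D=0 ZF=0 PC=3
Step 4: PC=3 exec 'JNZ 5'. After: A=5 B=1 C=0 D=0 ZF=0 PC=5
First time PC=5: D=0

0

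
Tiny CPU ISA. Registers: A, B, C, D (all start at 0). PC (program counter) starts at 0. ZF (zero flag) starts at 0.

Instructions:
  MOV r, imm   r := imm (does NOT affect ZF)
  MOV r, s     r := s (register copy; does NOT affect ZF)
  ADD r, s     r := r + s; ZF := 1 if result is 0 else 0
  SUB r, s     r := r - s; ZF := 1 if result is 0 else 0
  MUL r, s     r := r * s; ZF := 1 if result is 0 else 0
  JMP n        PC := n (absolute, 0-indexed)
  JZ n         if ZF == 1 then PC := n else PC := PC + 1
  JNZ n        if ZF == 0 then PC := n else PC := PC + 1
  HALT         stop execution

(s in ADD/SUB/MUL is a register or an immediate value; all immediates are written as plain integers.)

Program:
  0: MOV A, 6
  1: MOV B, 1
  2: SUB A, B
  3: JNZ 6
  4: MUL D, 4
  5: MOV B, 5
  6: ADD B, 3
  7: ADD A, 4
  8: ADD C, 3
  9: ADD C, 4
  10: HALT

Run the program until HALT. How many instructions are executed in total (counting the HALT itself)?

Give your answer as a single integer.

Step 1: PC=0 exec 'MOV A, 6'. After: A=6 B=0 C=0 D=0 ZF=0 PC=1
Step 2: PC=1 exec 'MOV B, 1'. After: A=6 B=1 C=0 D=0 ZF=0 PC=2
Step 3: PC=2 exec 'SUB A, B'. After: A=5 B=1 C=0 D=0 ZF=0 PC=3
Step 4: PC=3 exec 'JNZ 6'. After: A=5 B=1 C=0 D=0 ZF=0 PC=6
Step 5: PC=6 exec 'ADD B, 3'. After: A=5 B=4 C=0 D=0 ZF=0 PC=7
Step 6: PC=7 exec 'ADD A, 4'. After: A=9 B=4 C=0 D=0 ZF=0 PC=8
Step 7: PC=8 exec 'ADD C, 3'. After: A=9 B=4 C=3 D=0 ZF=0 PC=9
Step 8: PC=9 exec 'ADD C, 4'. After: A=9 B=4 C=7 D=0 ZF=0 PC=10
Step 9: PC=10 exec 'HALT'. After: A=9 B=4 C=7 D=0 ZF=0 PC=10 HALTED
Total instructions executed: 9

Answer: 9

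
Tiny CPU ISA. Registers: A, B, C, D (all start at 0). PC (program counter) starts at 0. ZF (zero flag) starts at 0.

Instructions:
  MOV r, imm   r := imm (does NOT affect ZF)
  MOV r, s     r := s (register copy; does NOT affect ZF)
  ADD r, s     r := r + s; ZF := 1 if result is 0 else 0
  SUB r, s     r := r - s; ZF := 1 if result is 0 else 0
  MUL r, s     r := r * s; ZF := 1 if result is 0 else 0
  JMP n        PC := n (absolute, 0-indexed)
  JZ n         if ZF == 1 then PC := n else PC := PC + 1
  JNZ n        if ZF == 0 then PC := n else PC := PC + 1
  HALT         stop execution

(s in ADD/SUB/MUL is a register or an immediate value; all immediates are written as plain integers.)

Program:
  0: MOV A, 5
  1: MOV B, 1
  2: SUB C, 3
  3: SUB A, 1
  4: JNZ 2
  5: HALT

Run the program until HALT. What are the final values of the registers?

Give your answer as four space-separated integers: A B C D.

Answer: 0 1 -15 0

Derivation:
Step 1: PC=0 exec 'MOV A, 5'. After: A=5 B=0 C=0 D=0 ZF=0 PC=1
Step 2: PC=1 exec 'MOV B, 1'. After: A=5 B=1 C=0 D=0 ZF=0 PC=2
Step 3: PC=2 exec 'SUB C, 3'. After: A=5 B=1 C=-3 D=0 ZF=0 PC=3
Step 4: PC=3 exec 'SUB A, 1'. After: A=4 B=1 C=-3 D=0 ZF=0 PC=4
Step 5: PC=4 exec 'JNZ 2'. After: A=4 B=1 C=-3 D=0 ZF=0 PC=2
Step 6: PC=2 exec 'SUB C, 3'. After: A=4 B=1 C=-6 D=0 ZF=0 PC=3
Step 7: PC=3 exec 'SUB A, 1'. After: A=3 B=1 C=-6 D=0 ZF=0 PC=4
Step 8: PC=4 exec 'JNZ 2'. After: A=3 B=1 C=-6 D=0 ZF=0 PC=2
Step 9: PC=2 exec 'SUB C, 3'. After: A=3 B=1 C=-9 D=0 ZF=0 PC=3
Step 10: PC=3 exec 'SUB A, 1'. After: A=2 B=1 C=-9 D=0 ZF=0 PC=4
Step 11: PC=4 exec 'JNZ 2'. After: A=2 B=1 C=-9 D=0 ZF=0 PC=2
Step 12: PC=2 exec 'SUB C, 3'. After: A=2 B=1 C=-12 D=0 ZF=0 PC=3
Step 13: PC=3 exec 'SUB A, 1'. After: A=1 B=1 C=-12 D=0 ZF=0 PC=4
Step 14: PC=4 exec 'JNZ 2'. After: A=1 B=1 C=-12 D=0 ZF=0 PC=2
Step 15: PC=2 exec 'SUB C, 3'. After: A=1 B=1 C=-15 D=0 ZF=0 PC=3
Step 16: PC=3 exec 'SUB A, 1'. After: A=0 B=1 C=-15 D=0 ZF=1 PC=4
Step 17: PC=4 exec 'JNZ 2'. After: A=0 B=1 C=-15 D=0 ZF=1 PC=5
Step 18: PC=5 exec 'HALT'. After: A=0 B=1 C=-15 D=0 ZF=1 PC=5 HALTED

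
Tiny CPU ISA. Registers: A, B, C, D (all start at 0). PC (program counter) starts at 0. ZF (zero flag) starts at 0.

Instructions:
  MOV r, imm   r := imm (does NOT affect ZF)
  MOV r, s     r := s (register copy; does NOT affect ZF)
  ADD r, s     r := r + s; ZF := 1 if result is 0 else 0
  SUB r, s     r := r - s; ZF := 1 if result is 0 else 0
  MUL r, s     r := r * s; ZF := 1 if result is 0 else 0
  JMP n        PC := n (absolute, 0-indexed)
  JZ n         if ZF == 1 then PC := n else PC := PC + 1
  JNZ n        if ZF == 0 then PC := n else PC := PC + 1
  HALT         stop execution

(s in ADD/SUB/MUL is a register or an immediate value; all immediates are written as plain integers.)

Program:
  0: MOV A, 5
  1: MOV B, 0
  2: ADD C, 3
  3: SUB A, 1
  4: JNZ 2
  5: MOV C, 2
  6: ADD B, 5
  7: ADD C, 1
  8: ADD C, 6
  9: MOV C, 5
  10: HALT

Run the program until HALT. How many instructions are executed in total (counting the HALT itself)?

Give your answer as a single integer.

Answer: 23

Derivation:
Step 1: PC=0 exec 'MOV A, 5'. After: A=5 B=0 C=0 D=0 ZF=0 PC=1
Step 2: PC=1 exec 'MOV B, 0'. After: A=5 B=0 C=0 D=0 ZF=0 PC=2
Step 3: PC=2 exec 'ADD C, 3'. After: A=5 B=0 C=3 D=0 ZF=0 PC=3
Step 4: PC=3 exec 'SUB A, 1'. After: A=4 B=0 C=3 D=0 ZF=0 PC=4
Step 5: PC=4 exec 'JNZ 2'. After: A=4 B=0 C=3 D=0 ZF=0 PC=2
Step 6: PC=2 exec 'ADD C, 3'. After: A=4 B=0 C=6 D=0 ZF=0 PC=3
Step 7: PC=3 exec 'SUB A, 1'. After: A=3 B=0 C=6 D=0 ZF=0 PC=4
Step 8: PC=4 exec 'JNZ 2'. After: A=3 B=0 C=6 D=0 ZF=0 PC=2
Step 9: PC=2 exec 'ADD C, 3'. After: A=3 B=0 C=9 D=0 ZF=0 PC=3
Step 10: PC=3 exec 'SUB A, 1'. After: A=2 B=0 C=9 D=0 ZF=0 PC=4
Step 11: PC=4 exec 'JNZ 2'. After: A=2 B=0 C=9 D=0 ZF=0 PC=2
Step 12: PC=2 exec 'ADD C, 3'. After: A=2 B=0 C=12 D=0 ZF=0 PC=3
Step 13: PC=3 exec 'SUB A, 1'. After: A=1 B=0 C=12 D=0 ZF=0 PC=4
Step 14: PC=4 exec 'JNZ 2'. After: A=1 B=0 C=12 D=0 ZF=0 PC=2
Step 15: PC=2 exec 'ADD C, 3'. After: A=1 B=0 C=15 D=0 ZF=0 PC=3
Step 16: PC=3 exec 'SUB A, 1'. After: A=0 B=0 C=15 D=0 ZF=1 PC=4
Step 17: PC=4 exec 'JNZ 2'. After: A=0 B=0 C=15 D=0 ZF=1 PC=5
Step 18: PC=5 exec 'MOV C, 2'. After: A=0 B=0 C=2 D=0 ZF=1 PC=6
Step 19: PC=6 exec 'ADD B, 5'. After: A=0 B=5 C=2 D=0 ZF=0 PC=7
Step 20: PC=7 exec 'ADD C, 1'. After: A=0 B=5 C=3 D=0 ZF=0 PC=8
Step 21: PC=8 exec 'ADD C, 6'. After: A=0 B=5 C=9 D=0 ZF=0 PC=9
Step 22: PC=9 exec 'MOV C, 5'. After: A=0 B=5 C=5 D=0 ZF=0 PC=10
Step 23: PC=10 exec 'HALT'. After: A=0 B=5 C=5 D=0 ZF=0 PC=10 HALTED
Total instructions executed: 23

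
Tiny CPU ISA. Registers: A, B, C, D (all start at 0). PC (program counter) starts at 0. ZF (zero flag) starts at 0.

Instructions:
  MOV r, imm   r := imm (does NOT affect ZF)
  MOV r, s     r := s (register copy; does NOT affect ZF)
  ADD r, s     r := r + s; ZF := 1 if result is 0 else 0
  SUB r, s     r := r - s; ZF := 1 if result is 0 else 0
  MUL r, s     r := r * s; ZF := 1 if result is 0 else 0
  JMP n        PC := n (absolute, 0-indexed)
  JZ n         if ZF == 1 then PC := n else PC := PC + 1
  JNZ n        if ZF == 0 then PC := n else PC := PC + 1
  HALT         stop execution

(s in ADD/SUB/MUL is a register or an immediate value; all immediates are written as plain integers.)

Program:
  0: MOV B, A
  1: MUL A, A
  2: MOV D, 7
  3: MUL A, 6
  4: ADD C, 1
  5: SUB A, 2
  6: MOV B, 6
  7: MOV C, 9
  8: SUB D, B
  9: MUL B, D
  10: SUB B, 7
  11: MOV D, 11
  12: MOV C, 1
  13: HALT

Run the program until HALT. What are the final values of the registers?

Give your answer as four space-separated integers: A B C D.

Answer: -2 -1 1 11

Derivation:
Step 1: PC=0 exec 'MOV B, A'. After: A=0 B=0 C=0 D=0 ZF=0 PC=1
Step 2: PC=1 exec 'MUL A, A'. After: A=0 B=0 C=0 D=0 ZF=1 PC=2
Step 3: PC=2 exec 'MOV D, 7'. After: A=0 B=0 C=0 D=7 ZF=1 PC=3
Step 4: PC=3 exec 'MUL A, 6'. After: A=0 B=0 C=0 D=7 ZF=1 PC=4
Step 5: PC=4 exec 'ADD C, 1'. After: A=0 B=0 C=1 D=7 ZF=0 PC=5
Step 6: PC=5 exec 'SUB A, 2'. After: A=-2 B=0 C=1 D=7 ZF=0 PC=6
Step 7: PC=6 exec 'MOV B, 6'. After: A=-2 B=6 C=1 D=7 ZF=0 PC=7
Step 8: PC=7 exec 'MOV C, 9'. After: A=-2 B=6 C=9 D=7 ZF=0 PC=8
Step 9: PC=8 exec 'SUB D, B'. After: A=-2 B=6 C=9 D=1 ZF=0 PC=9
Step 10: PC=9 exec 'MUL B, D'. After: A=-2 B=6 C=9 D=1 ZF=0 PC=10
Step 11: PC=10 exec 'SUB B, 7'. After: A=-2 B=-1 C=9 D=1 ZF=0 PC=11
Step 12: PC=11 exec 'MOV D, 11'. After: A=-2 B=-1 C=9 D=11 ZF=0 PC=12
Step 13: PC=12 exec 'MOV C, 1'. After: A=-2 B=-1 C=1 D=11 ZF=0 PC=13
Step 14: PC=13 exec 'HALT'. After: A=-2 B=-1 C=1 D=11 ZF=0 PC=13 HALTED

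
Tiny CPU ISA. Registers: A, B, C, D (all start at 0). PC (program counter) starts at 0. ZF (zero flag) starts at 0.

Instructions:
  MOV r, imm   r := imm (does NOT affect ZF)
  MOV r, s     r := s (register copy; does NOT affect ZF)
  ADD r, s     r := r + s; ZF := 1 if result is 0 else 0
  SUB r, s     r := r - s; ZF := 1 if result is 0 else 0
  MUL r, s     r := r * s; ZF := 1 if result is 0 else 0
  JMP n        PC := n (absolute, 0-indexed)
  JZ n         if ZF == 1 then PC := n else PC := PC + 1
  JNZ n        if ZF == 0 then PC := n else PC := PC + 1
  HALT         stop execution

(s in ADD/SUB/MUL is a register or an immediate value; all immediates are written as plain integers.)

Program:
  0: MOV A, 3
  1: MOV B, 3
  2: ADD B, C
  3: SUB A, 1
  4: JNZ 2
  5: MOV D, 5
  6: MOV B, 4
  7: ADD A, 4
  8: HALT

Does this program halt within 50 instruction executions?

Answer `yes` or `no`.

Step 1: PC=0 exec 'MOV A, 3'. After: A=3 B=0 C=0 D=0 ZF=0 PC=1
Step 2: PC=1 exec 'MOV B, 3'. After: A=3 B=3 C=0 D=0 ZF=0 PC=2
Step 3: PC=2 exec 'ADD B, C'. After: A=3 B=3 C=0 D=0 ZF=0 PC=3
Step 4: PC=3 exec 'SUB A, 1'. After: A=2 B=3 C=0 D=0 ZF=0 PC=4
Step 5: PC=4 exec 'JNZ 2'. After: A=2 B=3 C=0 D=0 ZF=0 PC=2
Step 6: PC=2 exec 'ADD B, C'. After: A=2 B=3 C=0 D=0 ZF=0 PC=3
Step 7: PC=3 exec 'SUB A, 1'. After: A=1 B=3 C=0 D=0 ZF=0 PC=4
Step 8: PC=4 exec 'JNZ 2'. After: A=1 B=3 C=0 D=0 ZF=0 PC=2
Step 9: PC=2 exec 'ADD B, C'. After: A=1 B=3 C=0 D=0 ZF=0 PC=3
Step 10: PC=3 exec 'SUB A, 1'. After: A=0 B=3 C=0 D=0 ZF=1 PC=4
Step 11: PC=4 exec 'JNZ 2'. After: A=0 B=3 C=0 D=0 ZF=1 PC=5
Step 12: PC=5 exec 'MOV D, 5'. After: A=0 B=3 C=0 D=5 ZF=1 PC=6
Step 13: PC=6 exec 'MOV B, 4'. After: A=0 B=4 C=0 D=5 ZF=1 PC=7
Step 14: PC=7 exec 'ADD A, 4'. After: A=4 B=4 C=0 D=5 ZF=0 PC=8
Step 15: PC=8 exec 'HALT'. After: A=4 B=4 C=0 D=5 ZF=0 PC=8 HALTED

Answer: yes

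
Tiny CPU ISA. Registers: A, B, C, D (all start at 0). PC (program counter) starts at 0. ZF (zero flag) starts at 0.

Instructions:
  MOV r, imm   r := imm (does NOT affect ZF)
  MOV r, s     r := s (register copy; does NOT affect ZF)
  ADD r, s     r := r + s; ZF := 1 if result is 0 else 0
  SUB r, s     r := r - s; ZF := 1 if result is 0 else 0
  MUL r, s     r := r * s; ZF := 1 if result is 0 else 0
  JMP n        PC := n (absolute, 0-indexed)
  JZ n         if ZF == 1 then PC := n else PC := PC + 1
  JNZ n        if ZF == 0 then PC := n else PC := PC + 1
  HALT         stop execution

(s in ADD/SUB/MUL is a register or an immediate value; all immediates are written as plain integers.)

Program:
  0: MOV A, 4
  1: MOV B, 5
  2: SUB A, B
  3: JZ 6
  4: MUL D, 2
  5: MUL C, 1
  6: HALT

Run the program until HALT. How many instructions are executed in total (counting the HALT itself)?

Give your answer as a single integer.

Step 1: PC=0 exec 'MOV A, 4'. After: A=4 B=0 C=0 D=0 ZF=0 PC=1
Step 2: PC=1 exec 'MOV B, 5'. After: A=4 B=5 C=0 D=0 ZF=0 PC=2
Step 3: PC=2 exec 'SUB A, B'. After: A=-1 B=5 C=0 D=0 ZF=0 PC=3
Step 4: PC=3 exec 'JZ 6'. After: A=-1 B=5 C=0 D=0 ZF=0 PC=4
Step 5: PC=4 exec 'MUL D, 2'. After: A=-1 B=5 C=0 D=0 ZF=1 PC=5
Step 6: PC=5 exec 'MUL C, 1'. After: A=-1 B=5 C=0 D=0 ZF=1 PC=6
Step 7: PC=6 exec 'HALT'. After: A=-1 B=5 C=0 D=0 ZF=1 PC=6 HALTED
Total instructions executed: 7

Answer: 7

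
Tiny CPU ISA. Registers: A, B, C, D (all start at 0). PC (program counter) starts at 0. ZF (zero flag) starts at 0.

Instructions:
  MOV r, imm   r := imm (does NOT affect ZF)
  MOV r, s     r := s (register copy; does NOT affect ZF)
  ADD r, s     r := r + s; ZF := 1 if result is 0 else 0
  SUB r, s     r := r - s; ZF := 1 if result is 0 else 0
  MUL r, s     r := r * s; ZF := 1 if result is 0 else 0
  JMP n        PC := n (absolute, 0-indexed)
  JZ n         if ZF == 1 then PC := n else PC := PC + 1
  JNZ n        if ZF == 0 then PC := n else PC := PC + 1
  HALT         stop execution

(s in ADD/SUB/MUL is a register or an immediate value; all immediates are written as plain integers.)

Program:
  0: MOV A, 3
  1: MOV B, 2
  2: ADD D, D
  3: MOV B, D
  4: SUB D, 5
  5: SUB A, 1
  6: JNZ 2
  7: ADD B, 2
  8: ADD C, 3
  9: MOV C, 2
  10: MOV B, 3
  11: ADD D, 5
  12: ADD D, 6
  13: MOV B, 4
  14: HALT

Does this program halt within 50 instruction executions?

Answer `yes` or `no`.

Answer: yes

Derivation:
Step 1: PC=0 exec 'MOV A, 3'. After: A=3 B=0 C=0 D=0 ZF=0 PC=1
Step 2: PC=1 exec 'MOV B, 2'. After: A=3 B=2 C=0 D=0 ZF=0 PC=2
Step 3: PC=2 exec 'ADD D, D'. After: A=3 B=2 C=0 D=0 ZF=1 PC=3
Step 4: PC=3 exec 'MOV B, D'. After: A=3 B=0 C=0 D=0 ZF=1 PC=4
Step 5: PC=4 exec 'SUB D, 5'. After: A=3 B=0 C=0 D=-5 ZF=0 PC=5
Step 6: PC=5 exec 'SUB A, 1'. After: A=2 B=0 C=0 D=-5 ZF=0 PC=6
Step 7: PC=6 exec 'JNZ 2'. After: A=2 B=0 C=0 D=-5 ZF=0 PC=2
Step 8: PC=2 exec 'ADD D, D'. After: A=2 B=0 C=0 D=-10 ZF=0 PC=3
Step 9: PC=3 exec 'MOV B, D'. After: A=2 B=-10 C=0 D=-10 ZF=0 PC=4
Step 10: PC=4 exec 'SUB D, 5'. After: A=2 B=-10 C=0 D=-15 ZF=0 PC=5
Step 11: PC=5 exec 'SUB A, 1'. After: A=1 B=-10 C=0 D=-15 ZF=0 PC=6
Step 12: PC=6 exec 'JNZ 2'. After: A=1 B=-10 C=0 D=-15 ZF=0 PC=2
Step 13: PC=2 exec 'ADD D, D'. After: A=1 B=-10 C=0 D=-30 ZF=0 PC=3
Step 14: PC=3 exec 'MOV B, D'. After: A=1 B=-30 C=0 D=-30 ZF=0 PC=4
Step 15: PC=4 exec 'SUB D, 5'. After: A=1 B=-30 C=0 D=-35 ZF=0 PC=5
Step 16: PC=5 exec 'SUB A, 1'. After: A=0 B=-30 C=0 D=-35 ZF=1 PC=6
Step 17: PC=6 exec 'JNZ 2'. After: A=0 B=-30 C=0 D=-35 ZF=1 PC=7
Step 18: PC=7 exec 'ADD B, 2'. After: A=0 B=-28 C=0 D=-35 ZF=0 PC=8
Step 19: PC=8 exec 'ADD C, 3'. After: A=0 B=-28 C=3 D=-35 ZF=0 PC=9
Step 20: PC=9 exec 'MOV C, 2'. After: A=0 B=-28 C=2 D=-35 ZF=0 PC=10
Step 21: PC=10 exec 'MOV B, 3'. After: A=0 B=3 C=2 D=-35 ZF=0 PC=11
Step 22: PC=11 exec 'ADD D, 5'. After: A=0 B=3 C=2 D=-30 ZF=0 PC=12
Step 23: PC=12 exec 'ADD D, 6'. After: A=0 B=3 C=2 D=-24 ZF=0 PC=13
Step 24: PC=13 exec 'MOV B, 4'. After: A=0 B=4 C=2 D=-24 ZF=0 PC=14
Step 25: PC=14 exec 'HALT'. After: A=0 B=4 C=2 D=-24 ZF=0 PC=14 HALTED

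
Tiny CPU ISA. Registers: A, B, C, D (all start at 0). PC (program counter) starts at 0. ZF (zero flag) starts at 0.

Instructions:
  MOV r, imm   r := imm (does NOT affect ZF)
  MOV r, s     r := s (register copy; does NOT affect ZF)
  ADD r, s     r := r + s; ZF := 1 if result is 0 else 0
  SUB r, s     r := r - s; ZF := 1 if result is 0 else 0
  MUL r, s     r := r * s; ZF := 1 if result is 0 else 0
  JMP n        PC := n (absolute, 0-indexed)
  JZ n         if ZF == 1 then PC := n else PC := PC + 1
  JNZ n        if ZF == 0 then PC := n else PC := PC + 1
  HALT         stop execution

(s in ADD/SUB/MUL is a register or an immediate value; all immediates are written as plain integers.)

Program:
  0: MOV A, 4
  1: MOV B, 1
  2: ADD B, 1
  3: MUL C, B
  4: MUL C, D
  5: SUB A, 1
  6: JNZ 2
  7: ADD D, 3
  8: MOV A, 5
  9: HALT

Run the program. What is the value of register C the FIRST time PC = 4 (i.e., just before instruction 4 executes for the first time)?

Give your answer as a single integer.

Step 1: PC=0 exec 'MOV A, 4'. After: A=4 B=0 C=0 D=0 ZF=0 PC=1
Step 2: PC=1 exec 'MOV B, 1'. After: A=4 B=1 C=0 D=0 ZF=0 PC=2
Step 3: PC=2 exec 'ADD B, 1'. After: A=4 B=2 C=0 D=0 ZF=0 PC=3
Step 4: PC=3 exec 'MUL C, B'. After: A=4 B=2 C=0 D=0 ZF=1 PC=4
First time PC=4: C=0

0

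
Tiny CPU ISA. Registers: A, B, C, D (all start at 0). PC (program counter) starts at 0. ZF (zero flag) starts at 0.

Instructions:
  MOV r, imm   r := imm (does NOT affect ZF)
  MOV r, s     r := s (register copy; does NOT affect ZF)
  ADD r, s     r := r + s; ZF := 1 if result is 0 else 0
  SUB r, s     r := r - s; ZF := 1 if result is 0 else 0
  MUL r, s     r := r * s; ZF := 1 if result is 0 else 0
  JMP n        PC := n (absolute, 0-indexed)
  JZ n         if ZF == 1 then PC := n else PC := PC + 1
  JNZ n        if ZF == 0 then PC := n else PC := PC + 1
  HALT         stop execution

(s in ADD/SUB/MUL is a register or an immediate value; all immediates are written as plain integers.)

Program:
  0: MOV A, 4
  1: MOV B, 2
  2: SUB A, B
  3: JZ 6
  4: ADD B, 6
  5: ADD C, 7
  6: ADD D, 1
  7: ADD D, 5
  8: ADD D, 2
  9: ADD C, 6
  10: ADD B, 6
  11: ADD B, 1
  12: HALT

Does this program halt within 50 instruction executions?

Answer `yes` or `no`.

Answer: yes

Derivation:
Step 1: PC=0 exec 'MOV A, 4'. After: A=4 B=0 C=0 D=0 ZF=0 PC=1
Step 2: PC=1 exec 'MOV B, 2'. After: A=4 B=2 C=0 D=0 ZF=0 PC=2
Step 3: PC=2 exec 'SUB A, B'. After: A=2 B=2 C=0 D=0 ZF=0 PC=3
Step 4: PC=3 exec 'JZ 6'. After: A=2 B=2 C=0 D=0 ZF=0 PC=4
Step 5: PC=4 exec 'ADD B, 6'. After: A=2 B=8 C=0 D=0 ZF=0 PC=5
Step 6: PC=5 exec 'ADD C, 7'. After: A=2 B=8 C=7 D=0 ZF=0 PC=6
Step 7: PC=6 exec 'ADD D, 1'. After: A=2 B=8 C=7 D=1 ZF=0 PC=7
Step 8: PC=7 exec 'ADD D, 5'. After: A=2 B=8 C=7 D=6 ZF=0 PC=8
Step 9: PC=8 exec 'ADD D, 2'. After: A=2 B=8 C=7 D=8 ZF=0 PC=9
Step 10: PC=9 exec 'ADD C, 6'. After: A=2 B=8 C=13 D=8 ZF=0 PC=10
Step 11: PC=10 exec 'ADD B, 6'. After: A=2 B=14 C=13 D=8 ZF=0 PC=11
Step 12: PC=11 exec 'ADD B, 1'. After: A=2 B=15 C=13 D=8 ZF=0 PC=12
Step 13: PC=12 exec 'HALT'. After: A=2 B=15 C=13 D=8 ZF=0 PC=12 HALTED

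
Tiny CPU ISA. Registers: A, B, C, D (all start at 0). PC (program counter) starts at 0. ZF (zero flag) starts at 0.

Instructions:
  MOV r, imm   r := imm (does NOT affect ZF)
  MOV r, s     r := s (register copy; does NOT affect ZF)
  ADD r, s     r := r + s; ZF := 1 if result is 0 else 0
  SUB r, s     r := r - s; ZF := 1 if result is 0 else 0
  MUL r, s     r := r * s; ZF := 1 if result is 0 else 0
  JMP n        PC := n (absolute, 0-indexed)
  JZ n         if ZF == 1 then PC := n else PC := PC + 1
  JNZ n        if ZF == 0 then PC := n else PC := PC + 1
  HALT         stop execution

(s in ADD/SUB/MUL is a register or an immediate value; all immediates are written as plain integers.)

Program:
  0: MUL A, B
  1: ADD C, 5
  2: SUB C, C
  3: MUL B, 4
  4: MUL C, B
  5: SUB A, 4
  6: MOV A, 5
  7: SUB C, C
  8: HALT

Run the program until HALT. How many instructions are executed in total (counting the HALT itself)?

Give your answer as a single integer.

Step 1: PC=0 exec 'MUL A, B'. After: A=0 B=0 C=0 D=0 ZF=1 PC=1
Step 2: PC=1 exec 'ADD C, 5'. After: A=0 B=0 C=5 D=0 ZF=0 PC=2
Step 3: PC=2 exec 'SUB C, C'. After: A=0 B=0 C=0 D=0 ZF=1 PC=3
Step 4: PC=3 exec 'MUL B, 4'. After: A=0 B=0 C=0 D=0 ZF=1 PC=4
Step 5: PC=4 exec 'MUL C, B'. After: A=0 B=0 C=0 D=0 ZF=1 PC=5
Step 6: PC=5 exec 'SUB A, 4'. After: A=-4 B=0 C=0 D=0 ZF=0 PC=6
Step 7: PC=6 exec 'MOV A, 5'. After: A=5 B=0 C=0 D=0 ZF=0 PC=7
Step 8: PC=7 exec 'SUB C, C'. After: A=5 B=0 C=0 D=0 ZF=1 PC=8
Step 9: PC=8 exec 'HALT'. After: A=5 B=0 C=0 D=0 ZF=1 PC=8 HALTED
Total instructions executed: 9

Answer: 9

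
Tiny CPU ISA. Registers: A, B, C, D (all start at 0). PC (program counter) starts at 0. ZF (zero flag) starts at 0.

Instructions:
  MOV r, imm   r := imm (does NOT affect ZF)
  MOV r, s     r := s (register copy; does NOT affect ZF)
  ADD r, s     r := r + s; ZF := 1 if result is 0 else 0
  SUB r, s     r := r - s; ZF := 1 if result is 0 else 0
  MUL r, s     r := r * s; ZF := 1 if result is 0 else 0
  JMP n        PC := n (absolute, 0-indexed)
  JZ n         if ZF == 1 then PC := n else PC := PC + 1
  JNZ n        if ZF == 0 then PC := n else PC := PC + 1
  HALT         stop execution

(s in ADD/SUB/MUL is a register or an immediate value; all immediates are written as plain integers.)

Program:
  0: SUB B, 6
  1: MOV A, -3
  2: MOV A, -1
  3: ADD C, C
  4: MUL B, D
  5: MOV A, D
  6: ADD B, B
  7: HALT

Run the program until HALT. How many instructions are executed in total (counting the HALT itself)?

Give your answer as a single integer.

Answer: 8

Derivation:
Step 1: PC=0 exec 'SUB B, 6'. After: A=0 B=-6 C=0 D=0 ZF=0 PC=1
Step 2: PC=1 exec 'MOV A, -3'. After: A=-3 B=-6 C=0 D=0 ZF=0 PC=2
Step 3: PC=2 exec 'MOV A, -1'. After: A=-1 B=-6 C=0 D=0 ZF=0 PC=3
Step 4: PC=3 exec 'ADD C, C'. After: A=-1 B=-6 C=0 D=0 ZF=1 PC=4
Step 5: PC=4 exec 'MUL B, D'. After: A=-1 B=0 C=0 D=0 ZF=1 PC=5
Step 6: PC=5 exec 'MOV A, D'. After: A=0 B=0 C=0 D=0 ZF=1 PC=6
Step 7: PC=6 exec 'ADD B, B'. After: A=0 B=0 C=0 D=0 ZF=1 PC=7
Step 8: PC=7 exec 'HALT'. After: A=0 B=0 C=0 D=0 ZF=1 PC=7 HALTED
Total instructions executed: 8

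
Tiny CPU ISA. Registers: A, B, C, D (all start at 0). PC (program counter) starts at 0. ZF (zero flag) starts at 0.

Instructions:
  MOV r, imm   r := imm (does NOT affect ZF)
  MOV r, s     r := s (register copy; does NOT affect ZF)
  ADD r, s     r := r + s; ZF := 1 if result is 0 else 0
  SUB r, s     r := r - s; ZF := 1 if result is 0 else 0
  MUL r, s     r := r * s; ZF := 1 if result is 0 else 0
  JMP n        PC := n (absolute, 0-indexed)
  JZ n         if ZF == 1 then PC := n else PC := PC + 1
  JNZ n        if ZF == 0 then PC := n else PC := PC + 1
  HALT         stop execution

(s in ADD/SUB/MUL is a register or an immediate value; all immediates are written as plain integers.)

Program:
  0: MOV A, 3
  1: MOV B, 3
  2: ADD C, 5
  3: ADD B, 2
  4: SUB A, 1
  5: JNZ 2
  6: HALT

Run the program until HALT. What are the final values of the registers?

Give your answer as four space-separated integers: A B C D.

Step 1: PC=0 exec 'MOV A, 3'. After: A=3 B=0 C=0 D=0 ZF=0 PC=1
Step 2: PC=1 exec 'MOV B, 3'. After: A=3 B=3 C=0 D=0 ZF=0 PC=2
Step 3: PC=2 exec 'ADD C, 5'. After: A=3 B=3 C=5 D=0 ZF=0 PC=3
Step 4: PC=3 exec 'ADD B, 2'. After: A=3 B=5 C=5 D=0 ZF=0 PC=4
Step 5: PC=4 exec 'SUB A, 1'. After: A=2 B=5 C=5 D=0 ZF=0 PC=5
Step 6: PC=5 exec 'JNZ 2'. After: A=2 B=5 C=5 D=0 ZF=0 PC=2
Step 7: PC=2 exec 'ADD C, 5'. After: A=2 B=5 C=10 D=0 ZF=0 PC=3
Step 8: PC=3 exec 'ADD B, 2'. After: A=2 B=7 C=10 D=0 ZF=0 PC=4
Step 9: PC=4 exec 'SUB A, 1'. After: A=1 B=7 C=10 D=0 ZF=0 PC=5
Step 10: PC=5 exec 'JNZ 2'. After: A=1 B=7 C=10 D=0 ZF=0 PC=2
Step 11: PC=2 exec 'ADD C, 5'. After: A=1 B=7 C=15 D=0 ZF=0 PC=3
Step 12: PC=3 exec 'ADD B, 2'. After: A=1 B=9 C=15 D=0 ZF=0 PC=4
Step 13: PC=4 exec 'SUB A, 1'. After: A=0 B=9 C=15 D=0 ZF=1 PC=5
Step 14: PC=5 exec 'JNZ 2'. After: A=0 B=9 C=15 D=0 ZF=1 PC=6
Step 15: PC=6 exec 'HALT'. After: A=0 B=9 C=15 D=0 ZF=1 PC=6 HALTED

Answer: 0 9 15 0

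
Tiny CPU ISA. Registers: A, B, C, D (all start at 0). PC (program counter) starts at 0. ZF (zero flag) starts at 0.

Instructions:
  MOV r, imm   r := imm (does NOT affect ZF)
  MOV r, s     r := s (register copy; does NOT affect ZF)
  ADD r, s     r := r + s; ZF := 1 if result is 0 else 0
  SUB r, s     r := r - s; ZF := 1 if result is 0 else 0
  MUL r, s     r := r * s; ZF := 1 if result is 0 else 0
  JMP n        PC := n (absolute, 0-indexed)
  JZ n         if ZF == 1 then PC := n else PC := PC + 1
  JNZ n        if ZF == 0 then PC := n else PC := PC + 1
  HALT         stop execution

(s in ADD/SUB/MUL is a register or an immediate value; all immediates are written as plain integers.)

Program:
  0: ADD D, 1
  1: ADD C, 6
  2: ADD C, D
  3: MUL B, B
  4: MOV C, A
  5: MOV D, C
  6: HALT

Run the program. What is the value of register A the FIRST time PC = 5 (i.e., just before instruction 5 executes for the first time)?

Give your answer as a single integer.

Step 1: PC=0 exec 'ADD D, 1'. After: A=0 B=0 C=0 D=1 ZF=0 PC=1
Step 2: PC=1 exec 'ADD C, 6'. After: A=0 B=0 C=6 D=1 ZF=0 PC=2
Step 3: PC=2 exec 'ADD C, D'. After: A=0 B=0 C=7 D=1 ZF=0 PC=3
Step 4: PC=3 exec 'MUL B, B'. After: A=0 B=0 C=7 D=1 ZF=1 PC=4
Step 5: PC=4 exec 'MOV C, A'. After: A=0 B=0 C=0 D=1 ZF=1 PC=5
First time PC=5: A=0

0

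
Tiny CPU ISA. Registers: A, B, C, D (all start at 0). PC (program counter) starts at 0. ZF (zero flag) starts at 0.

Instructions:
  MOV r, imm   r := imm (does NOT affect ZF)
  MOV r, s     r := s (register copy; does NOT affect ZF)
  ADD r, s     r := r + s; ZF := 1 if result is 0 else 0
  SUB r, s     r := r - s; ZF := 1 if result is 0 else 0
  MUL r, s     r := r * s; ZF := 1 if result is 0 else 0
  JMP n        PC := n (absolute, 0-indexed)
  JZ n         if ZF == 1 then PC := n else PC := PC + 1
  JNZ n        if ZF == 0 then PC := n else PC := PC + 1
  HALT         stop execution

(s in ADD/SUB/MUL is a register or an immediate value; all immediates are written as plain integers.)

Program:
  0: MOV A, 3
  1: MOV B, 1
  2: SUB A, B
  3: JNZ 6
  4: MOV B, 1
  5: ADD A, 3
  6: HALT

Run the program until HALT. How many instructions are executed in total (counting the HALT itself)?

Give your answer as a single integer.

Step 1: PC=0 exec 'MOV A, 3'. After: A=3 B=0 C=0 D=0 ZF=0 PC=1
Step 2: PC=1 exec 'MOV B, 1'. After: A=3 B=1 C=0 D=0 ZF=0 PC=2
Step 3: PC=2 exec 'SUB A, B'. After: A=2 B=1 C=0 D=0 ZF=0 PC=3
Step 4: PC=3 exec 'JNZ 6'. After: A=2 B=1 C=0 D=0 ZF=0 PC=6
Step 5: PC=6 exec 'HALT'. After: A=2 B=1 C=0 D=0 ZF=0 PC=6 HALTED
Total instructions executed: 5

Answer: 5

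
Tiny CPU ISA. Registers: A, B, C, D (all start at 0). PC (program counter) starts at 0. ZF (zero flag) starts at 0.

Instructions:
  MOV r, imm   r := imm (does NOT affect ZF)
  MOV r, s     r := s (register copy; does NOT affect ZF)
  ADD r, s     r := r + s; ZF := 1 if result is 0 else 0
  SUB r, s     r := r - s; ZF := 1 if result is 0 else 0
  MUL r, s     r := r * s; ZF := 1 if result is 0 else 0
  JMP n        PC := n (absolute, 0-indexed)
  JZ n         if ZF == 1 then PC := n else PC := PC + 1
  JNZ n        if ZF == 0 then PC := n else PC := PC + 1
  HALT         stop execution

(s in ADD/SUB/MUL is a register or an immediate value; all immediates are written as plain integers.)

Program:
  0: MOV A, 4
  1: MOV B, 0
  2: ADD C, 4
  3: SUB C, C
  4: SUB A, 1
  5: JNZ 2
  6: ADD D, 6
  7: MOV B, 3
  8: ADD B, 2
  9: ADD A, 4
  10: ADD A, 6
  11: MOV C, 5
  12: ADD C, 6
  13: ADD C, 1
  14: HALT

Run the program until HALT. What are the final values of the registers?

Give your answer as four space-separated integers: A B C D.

Step 1: PC=0 exec 'MOV A, 4'. After: A=4 B=0 C=0 D=0 ZF=0 PC=1
Step 2: PC=1 exec 'MOV B, 0'. After: A=4 B=0 C=0 D=0 ZF=0 PC=2
Step 3: PC=2 exec 'ADD C, 4'. After: A=4 B=0 C=4 D=0 ZF=0 PC=3
Step 4: PC=3 exec 'SUB C, C'. After: A=4 B=0 C=0 D=0 ZF=1 PC=4
Step 5: PC=4 exec 'SUB A, 1'. After: A=3 B=0 C=0 D=0 ZF=0 PC=5
Step 6: PC=5 exec 'JNZ 2'. After: A=3 B=0 C=0 D=0 ZF=0 PC=2
Step 7: PC=2 exec 'ADD C, 4'. After: A=3 B=0 C=4 D=0 ZF=0 PC=3
Step 8: PC=3 exec 'SUB C, C'. After: A=3 B=0 C=0 D=0 ZF=1 PC=4
Step 9: PC=4 exec 'SUB A, 1'. After: A=2 B=0 C=0 D=0 ZF=0 PC=5
Step 10: PC=5 exec 'JNZ 2'. After: A=2 B=0 C=0 D=0 ZF=0 PC=2
Step 11: PC=2 exec 'ADD C, 4'. After: A=2 B=0 C=4 D=0 ZF=0 PC=3
Step 12: PC=3 exec 'SUB C, C'. After: A=2 B=0 C=0 D=0 ZF=1 PC=4
Step 13: PC=4 exec 'SUB A, 1'. After: A=1 B=0 C=0 D=0 ZF=0 PC=5
Step 14: PC=5 exec 'JNZ 2'. After: A=1 B=0 C=0 D=0 ZF=0 PC=2
Step 15: PC=2 exec 'ADD C, 4'. After: A=1 B=0 C=4 D=0 ZF=0 PC=3
Step 16: PC=3 exec 'SUB C, C'. After: A=1 B=0 C=0 D=0 ZF=1 PC=4
Step 17: PC=4 exec 'SUB A, 1'. After: A=0 B=0 C=0 D=0 ZF=1 PC=5
Step 18: PC=5 exec 'JNZ 2'. After: A=0 B=0 C=0 D=0 ZF=1 PC=6
Step 19: PC=6 exec 'ADD D, 6'. After: A=0 B=0 C=0 D=6 ZF=0 PC=7
Step 20: PC=7 exec 'MOV B, 3'. After: A=0 B=3 C=0 D=6 ZF=0 PC=8
Step 21: PC=8 exec 'ADD B, 2'. After: A=0 B=5 C=0 D=6 ZF=0 PC=9
Step 22: PC=9 exec 'ADD A, 4'. After: A=4 B=5 C=0 D=6 ZF=0 PC=10
Step 23: PC=10 exec 'ADD A, 6'. After: A=10 B=5 C=0 D=6 ZF=0 PC=11
Step 24: PC=11 exec 'MOV C, 5'. After: A=10 B=5 C=5 D=6 ZF=0 PC=12
Step 25: PC=12 exec 'ADD C, 6'. After: A=10 B=5 C=11 D=6 ZF=0 PC=13
Step 26: PC=13 exec 'ADD C, 1'. After: A=10 B=5 C=12 D=6 ZF=0 PC=14
Step 27: PC=14 exec 'HALT'. After: A=10 B=5 C=12 D=6 ZF=0 PC=14 HALTED

Answer: 10 5 12 6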